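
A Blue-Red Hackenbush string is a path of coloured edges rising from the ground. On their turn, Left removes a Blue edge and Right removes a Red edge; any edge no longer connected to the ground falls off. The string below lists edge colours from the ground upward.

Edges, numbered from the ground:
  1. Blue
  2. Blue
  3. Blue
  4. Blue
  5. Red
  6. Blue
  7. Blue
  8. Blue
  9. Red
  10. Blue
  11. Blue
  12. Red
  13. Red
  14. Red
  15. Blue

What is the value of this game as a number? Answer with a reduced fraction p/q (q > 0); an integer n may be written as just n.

B: Left { 0 }, Right {  } = simplest 1
BB: Left { 0, 1 }, Right {  } = simplest 2
BBB: Left { 0, 1, 2 }, Right {  } = simplest 3
BBBB: Left { 0, 1, 2, 3 }, Right {  } = simplest 4
BBBBR: Left { 0, 1, 2, 3 }, Right { 4 } = simplest 7/2
BBBBRB: Left { 0, 1, 2, 3, 7/2 }, Right { 4 } = simplest 15/4
BBBBRBB: Left { 0, 1, 2, 3, 7/2, 15/4 }, Right { 4 } = simplest 31/8
BBBBRBBB: Left { 0, 1, 2, 3, 7/2, 15/4, 31/8 }, Right { 4 } = simplest 63/16
BBBBRBBBR: Left { 0, 1, 2, 3, 7/2, 15/4, 31/8 }, Right { 63/16, 4 } = simplest 125/32
BBBBRBBBRB: Left { 0, 1, 2, 3, 7/2, 15/4, 31/8, 125/32 }, Right { 63/16, 4 } = simplest 251/64
BBBBRBBBRBB: Left { 0, 1, 2, 3, 7/2, 15/4, 31/8, 125/32, 251/64 }, Right { 63/16, 4 } = simplest 503/128
BBBBRBBBRBBR: Left { 0, 1, 2, 3, 7/2, 15/4, 31/8, 125/32, 251/64 }, Right { 503/128, 63/16, 4 } = simplest 1005/256
BBBBRBBBRBBRR: Left { 0, 1, 2, 3, 7/2, 15/4, 31/8, 125/32, 251/64 }, Right { 1005/256, 503/128, 63/16, 4 } = simplest 2009/512
BBBBRBBBRBBRRR: Left { 0, 1, 2, 3, 7/2, 15/4, 31/8, 125/32, 251/64 }, Right { 2009/512, 1005/256, 503/128, 63/16, 4 } = simplest 4017/1024
BBBBRBBBRBBRRRB: Left { 0, 1, 2, 3, 7/2, 15/4, 31/8, 125/32, 251/64, 4017/1024 }, Right { 2009/512, 1005/256, 503/128, 63/16, 4 } = simplest 8035/2048

8035/2048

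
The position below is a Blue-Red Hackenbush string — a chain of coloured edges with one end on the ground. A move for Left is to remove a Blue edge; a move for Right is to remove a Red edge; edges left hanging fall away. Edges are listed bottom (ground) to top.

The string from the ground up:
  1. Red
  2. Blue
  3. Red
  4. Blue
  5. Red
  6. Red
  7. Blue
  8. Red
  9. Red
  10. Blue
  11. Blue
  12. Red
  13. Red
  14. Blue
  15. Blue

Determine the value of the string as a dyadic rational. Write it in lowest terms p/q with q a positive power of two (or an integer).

Prefix values for Red Blue Red Blue Red Red Blue Red Red Blue Blue Red Red Blue Blue via {L|R} + simplicity:
v(R) = { (no moves) | 0 } so -1
v(RB) = { -1 | 0 } so -1/2
v(RBR) = { -1 | -1/2; 0 } so -3/4
v(RBRB) = { -1; -3/4 | -1/2; 0 } so -5/8
v(RBRBR) = { -1; -3/4 | -5/8; -1/2; 0 } so -11/16
v(RBRBRR) = { -1; -3/4 | -11/16; -5/8; -1/2; 0 } so -23/32
v(RBRBRRB) = { -1; -3/4; -23/32 | -11/16; -5/8; -1/2; 0 } so -45/64
v(RBRBRRBR) = { -1; -3/4; -23/32 | -45/64; -11/16; -5/8; -1/2; 0 } so -91/128
v(RBRBRRBRR) = { -1; -3/4; -23/32 | -91/128; -45/64; -11/16; -5/8; -1/2; 0 } so -183/256
v(RBRBRRBRRB) = { -1; -3/4; -23/32; -183/256 | -91/128; -45/64; -11/16; -5/8; -1/2; 0 } so -365/512
v(RBRBRRBRRBB) = { -1; -3/4; -23/32; -183/256; -365/512 | -91/128; -45/64; -11/16; -5/8; -1/2; 0 } so -729/1024
v(RBRBRRBRRBBR) = { -1; -3/4; -23/32; -183/256; -365/512 | -729/1024; -91/128; -45/64; -11/16; -5/8; -1/2; 0 } so -1459/2048
v(RBRBRRBRRBBRR) = { -1; -3/4; -23/32; -183/256; -365/512 | -1459/2048; -729/1024; -91/128; -45/64; -11/16; -5/8; -1/2; 0 } so -2919/4096
v(RBRBRRBRRBBRRB) = { -1; -3/4; -23/32; -183/256; -365/512; -2919/4096 | -1459/2048; -729/1024; -91/128; -45/64; -11/16; -5/8; -1/2; 0 } so -5837/8192
v(RBRBRRBRRBBRRBB) = { -1; -3/4; -23/32; -183/256; -365/512; -2919/4096; -5837/8192 | -1459/2048; -729/1024; -91/128; -45/64; -11/16; -5/8; -1/2; 0 } so -11673/16384

-11673/16384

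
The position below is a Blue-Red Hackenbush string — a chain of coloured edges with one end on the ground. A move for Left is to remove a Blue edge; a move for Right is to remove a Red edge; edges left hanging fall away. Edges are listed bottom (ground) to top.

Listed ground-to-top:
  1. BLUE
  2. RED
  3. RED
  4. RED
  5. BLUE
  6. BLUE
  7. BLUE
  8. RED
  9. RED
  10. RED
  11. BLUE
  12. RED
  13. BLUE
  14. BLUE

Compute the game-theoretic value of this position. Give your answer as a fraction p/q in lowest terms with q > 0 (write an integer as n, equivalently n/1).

1815/8192

Prefix values for BLUE RED RED RED BLUE BLUE BLUE RED RED RED BLUE RED BLUE BLUE via {L|R} + simplicity:
B: Left { 0 }, Right { ∅ } → simplest 1
BR: Left { 0 }, Right { 1 } → simplest 1/2
BRR: Left { 0 }, Right { 1/2 1 } → simplest 1/4
BRRR: Left { 0 }, Right { 1/4 1/2 1 } → simplest 1/8
BRRRB: Left { 0 1/8 }, Right { 1/4 1/2 1 } → simplest 3/16
BRRRBB: Left { 0 1/8 3/16 }, Right { 1/4 1/2 1 } → simplest 7/32
BRRRBBB: Left { 0 1/8 3/16 7/32 }, Right { 1/4 1/2 1 } → simplest 15/64
BRRRBBBR: Left { 0 1/8 3/16 7/32 }, Right { 15/64 1/4 1/2 1 } → simplest 29/128
BRRRBBBRR: Left { 0 1/8 3/16 7/32 }, Right { 29/128 15/64 1/4 1/2 1 } → simplest 57/256
BRRRBBBRRR: Left { 0 1/8 3/16 7/32 }, Right { 57/256 29/128 15/64 1/4 1/2 1 } → simplest 113/512
BRRRBBBRRRB: Left { 0 1/8 3/16 7/32 113/512 }, Right { 57/256 29/128 15/64 1/4 1/2 1 } → simplest 227/1024
BRRRBBBRRRBR: Left { 0 1/8 3/16 7/32 113/512 }, Right { 227/1024 57/256 29/128 15/64 1/4 1/2 1 } → simplest 453/2048
BRRRBBBRRRBRB: Left { 0 1/8 3/16 7/32 113/512 453/2048 }, Right { 227/1024 57/256 29/128 15/64 1/4 1/2 1 } → simplest 907/4096
BRRRBBBRRRBRBB: Left { 0 1/8 3/16 7/32 113/512 453/2048 907/4096 }, Right { 227/1024 57/256 29/128 15/64 1/4 1/2 1 } → simplest 1815/8192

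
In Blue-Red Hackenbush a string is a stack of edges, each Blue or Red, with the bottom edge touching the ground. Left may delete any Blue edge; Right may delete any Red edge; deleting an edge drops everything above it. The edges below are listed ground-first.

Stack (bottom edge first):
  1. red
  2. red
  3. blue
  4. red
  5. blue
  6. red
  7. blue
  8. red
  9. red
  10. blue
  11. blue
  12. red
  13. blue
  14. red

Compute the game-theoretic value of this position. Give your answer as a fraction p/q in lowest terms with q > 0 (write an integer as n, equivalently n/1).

Build v(s[:k]) for k = 1..14, string s = red red blue red blue red blue red red blue blue red blue red.
v_1 [r]  L=[none]  R=[0]  — -1
v_2 [rr]  L=[none]  R=[-1, 0]  — -2
v_3 [rrb]  L=[-2]  R=[-1, 0]  — -3/2
v_4 [rrbr]  L=[-2]  R=[-3/2, -1, 0]  — -7/4
v_5 [rrbrb]  L=[-2, -7/4]  R=[-3/2, -1, 0]  — -13/8
v_6 [rrbrbr]  L=[-2, -7/4]  R=[-13/8, -3/2, -1, 0]  — -27/16
v_7 [rrbrbrb]  L=[-2, -7/4, -27/16]  R=[-13/8, -3/2, -1, 0]  — -53/32
v_8 [rrbrbrbr]  L=[-2, -7/4, -27/16]  R=[-53/32, -13/8, -3/2, -1, 0]  — -107/64
v_9 [rrbrbrbrr]  L=[-2, -7/4, -27/16]  R=[-107/64, -53/32, -13/8, -3/2, -1, 0]  — -215/128
v_10 [rrbrbrbrrb]  L=[-2, -7/4, -27/16, -215/128]  R=[-107/64, -53/32, -13/8, -3/2, -1, 0]  — -429/256
v_11 [rrbrbrbrrbb]  L=[-2, -7/4, -27/16, -215/128, -429/256]  R=[-107/64, -53/32, -13/8, -3/2, -1, 0]  — -857/512
v_12 [rrbrbrbrrbbr]  L=[-2, -7/4, -27/16, -215/128, -429/256]  R=[-857/512, -107/64, -53/32, -13/8, -3/2, -1, 0]  — -1715/1024
v_13 [rrbrbrbrrbbrb]  L=[-2, -7/4, -27/16, -215/128, -429/256, -1715/1024]  R=[-857/512, -107/64, -53/32, -13/8, -3/2, -1, 0]  — -3429/2048
v_14 [rrbrbrbrrbbrbr]  L=[-2, -7/4, -27/16, -215/128, -429/256, -1715/1024]  R=[-3429/2048, -857/512, -107/64, -53/32, -13/8, -3/2, -1, 0]  — -6859/4096

-6859/4096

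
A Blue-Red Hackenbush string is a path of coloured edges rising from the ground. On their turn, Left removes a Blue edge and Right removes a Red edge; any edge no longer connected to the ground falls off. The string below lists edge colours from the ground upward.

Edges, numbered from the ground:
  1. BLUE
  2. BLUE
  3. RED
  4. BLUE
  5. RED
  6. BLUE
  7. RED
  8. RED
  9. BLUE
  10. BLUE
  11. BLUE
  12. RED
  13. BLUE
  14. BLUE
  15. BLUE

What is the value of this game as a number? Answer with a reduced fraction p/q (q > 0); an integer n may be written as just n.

13551/8192

Recurse on prefixes of the 15-edge string BLUE BLUE RED BLUE RED BLUE RED RED BLUE BLUE BLUE RED BLUE BLUE BLUE:
edge 1 of 15 (BLUE): { 0 |  } = 1
edge 2 of 15 (BLUE): { 0 1 |  } = 2
edge 3 of 15 (RED): { 0 1 | 2 } = 3/2
edge 4 of 15 (BLUE): { 0 1 3/2 | 2 } = 7/4
edge 5 of 15 (RED): { 0 1 3/2 | 7/4 2 } = 13/8
edge 6 of 15 (BLUE): { 0 1 3/2 13/8 | 7/4 2 } = 27/16
edge 7 of 15 (RED): { 0 1 3/2 13/8 | 27/16 7/4 2 } = 53/32
edge 8 of 15 (RED): { 0 1 3/2 13/8 | 53/32 27/16 7/4 2 } = 105/64
edge 9 of 15 (BLUE): { 0 1 3/2 13/8 105/64 | 53/32 27/16 7/4 2 } = 211/128
edge 10 of 15 (BLUE): { 0 1 3/2 13/8 105/64 211/128 | 53/32 27/16 7/4 2 } = 423/256
edge 11 of 15 (BLUE): { 0 1 3/2 13/8 105/64 211/128 423/256 | 53/32 27/16 7/4 2 } = 847/512
edge 12 of 15 (RED): { 0 1 3/2 13/8 105/64 211/128 423/256 | 847/512 53/32 27/16 7/4 2 } = 1693/1024
edge 13 of 15 (BLUE): { 0 1 3/2 13/8 105/64 211/128 423/256 1693/1024 | 847/512 53/32 27/16 7/4 2 } = 3387/2048
edge 14 of 15 (BLUE): { 0 1 3/2 13/8 105/64 211/128 423/256 1693/1024 3387/2048 | 847/512 53/32 27/16 7/4 2 } = 6775/4096
edge 15 of 15 (BLUE): { 0 1 3/2 13/8 105/64 211/128 423/256 1693/1024 3387/2048 6775/4096 | 847/512 53/32 27/16 7/4 2 } = 13551/8192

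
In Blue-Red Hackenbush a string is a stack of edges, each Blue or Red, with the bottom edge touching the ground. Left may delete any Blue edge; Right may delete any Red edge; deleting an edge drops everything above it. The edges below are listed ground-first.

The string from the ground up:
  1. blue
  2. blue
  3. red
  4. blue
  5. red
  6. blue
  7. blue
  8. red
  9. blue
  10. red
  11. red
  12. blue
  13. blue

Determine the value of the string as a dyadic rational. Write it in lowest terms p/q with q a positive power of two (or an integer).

G_1 [b]  L=[0]  R=[]  -> 1
G_2 [bb]  L=[0 1]  R=[]  -> 2
G_3 [bbr]  L=[0 1]  R=[2]  -> 3/2
G_4 [bbrb]  L=[0 1 3/2]  R=[2]  -> 7/4
G_5 [bbrbr]  L=[0 1 3/2]  R=[7/4 2]  -> 13/8
G_6 [bbrbrb]  L=[0 1 3/2 13/8]  R=[7/4 2]  -> 27/16
G_7 [bbrbrbb]  L=[0 1 3/2 13/8 27/16]  R=[7/4 2]  -> 55/32
G_8 [bbrbrbbr]  L=[0 1 3/2 13/8 27/16]  R=[55/32 7/4 2]  -> 109/64
G_9 [bbrbrbbrb]  L=[0 1 3/2 13/8 27/16 109/64]  R=[55/32 7/4 2]  -> 219/128
G_10 [bbrbrbbrbr]  L=[0 1 3/2 13/8 27/16 109/64]  R=[219/128 55/32 7/4 2]  -> 437/256
G_11 [bbrbrbbrbrr]  L=[0 1 3/2 13/8 27/16 109/64]  R=[437/256 219/128 55/32 7/4 2]  -> 873/512
G_12 [bbrbrbbrbrrb]  L=[0 1 3/2 13/8 27/16 109/64 873/512]  R=[437/256 219/128 55/32 7/4 2]  -> 1747/1024
G_13 [bbrbrbbrbrrbb]  L=[0 1 3/2 13/8 27/16 109/64 873/512 1747/1024]  R=[437/256 219/128 55/32 7/4 2]  -> 3495/2048

3495/2048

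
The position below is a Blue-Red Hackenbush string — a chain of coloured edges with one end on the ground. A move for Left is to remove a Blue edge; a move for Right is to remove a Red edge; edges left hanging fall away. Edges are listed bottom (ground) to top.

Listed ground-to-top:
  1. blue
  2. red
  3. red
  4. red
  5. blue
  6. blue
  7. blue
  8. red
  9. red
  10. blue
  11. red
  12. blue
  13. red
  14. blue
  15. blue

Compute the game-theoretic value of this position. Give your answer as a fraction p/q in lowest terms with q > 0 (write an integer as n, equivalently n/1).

3671/16384

Build g(s[:k]) for k = 1..15, string s = blue red red red blue blue blue red red blue red blue red blue blue.
b: Left { 0 }, Right {  } so simplest 1
br: Left { 0 }, Right { 1 } so simplest 1/2
brr: Left { 0 }, Right { 1/2,1 } so simplest 1/4
brrr: Left { 0 }, Right { 1/4,1/2,1 } so simplest 1/8
brrrb: Left { 0,1/8 }, Right { 1/4,1/2,1 } so simplest 3/16
brrrbb: Left { 0,1/8,3/16 }, Right { 1/4,1/2,1 } so simplest 7/32
brrrbbb: Left { 0,1/8,3/16,7/32 }, Right { 1/4,1/2,1 } so simplest 15/64
brrrbbbr: Left { 0,1/8,3/16,7/32 }, Right { 15/64,1/4,1/2,1 } so simplest 29/128
brrrbbbrr: Left { 0,1/8,3/16,7/32 }, Right { 29/128,15/64,1/4,1/2,1 } so simplest 57/256
brrrbbbrrb: Left { 0,1/8,3/16,7/32,57/256 }, Right { 29/128,15/64,1/4,1/2,1 } so simplest 115/512
brrrbbbrrbr: Left { 0,1/8,3/16,7/32,57/256 }, Right { 115/512,29/128,15/64,1/4,1/2,1 } so simplest 229/1024
brrrbbbrrbrb: Left { 0,1/8,3/16,7/32,57/256,229/1024 }, Right { 115/512,29/128,15/64,1/4,1/2,1 } so simplest 459/2048
brrrbbbrrbrbr: Left { 0,1/8,3/16,7/32,57/256,229/1024 }, Right { 459/2048,115/512,29/128,15/64,1/4,1/2,1 } so simplest 917/4096
brrrbbbrrbrbrb: Left { 0,1/8,3/16,7/32,57/256,229/1024,917/4096 }, Right { 459/2048,115/512,29/128,15/64,1/4,1/2,1 } so simplest 1835/8192
brrrbbbrrbrbrbb: Left { 0,1/8,3/16,7/32,57/256,229/1024,917/4096,1835/8192 }, Right { 459/2048,115/512,29/128,15/64,1/4,1/2,1 } so simplest 3671/16384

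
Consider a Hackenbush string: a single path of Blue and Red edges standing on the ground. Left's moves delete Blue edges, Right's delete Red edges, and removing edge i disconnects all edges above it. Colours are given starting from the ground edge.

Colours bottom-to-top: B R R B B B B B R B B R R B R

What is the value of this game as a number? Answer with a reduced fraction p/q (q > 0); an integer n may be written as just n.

8037/16384

Build g(s[:k]) for k = 1..15, string s = B R R B B B B B R B B R R B R.
1 of 15 · B · max L 0 · min R +∞ gives 1
2 of 15 · BR · max L 0 · min R 1 gives 1/2
3 of 15 · BRR · max L 0 · min R 1/2 gives 1/4
4 of 15 · BRRB · max L 1/4 · min R 1/2 gives 3/8
5 of 15 · BRRBB · max L 3/8 · min R 1/2 gives 7/16
6 of 15 · BRRBBB · max L 7/16 · min R 1/2 gives 15/32
7 of 15 · BRRBBBB · max L 15/32 · min R 1/2 gives 31/64
8 of 15 · BRRBBBBB · max L 31/64 · min R 1/2 gives 63/128
9 of 15 · BRRBBBBBR · max L 31/64 · min R 63/128 gives 125/256
10 of 15 · BRRBBBBBRB · max L 125/256 · min R 63/128 gives 251/512
11 of 15 · BRRBBBBBRBB · max L 251/512 · min R 63/128 gives 503/1024
12 of 15 · BRRBBBBBRBBR · max L 251/512 · min R 503/1024 gives 1005/2048
13 of 15 · BRRBBBBBRBBRR · max L 251/512 · min R 1005/2048 gives 2009/4096
14 of 15 · BRRBBBBBRBBRRB · max L 2009/4096 · min R 1005/2048 gives 4019/8192
15 of 15 · BRRBBBBBRBBRRBR · max L 2009/4096 · min R 4019/8192 gives 8037/16384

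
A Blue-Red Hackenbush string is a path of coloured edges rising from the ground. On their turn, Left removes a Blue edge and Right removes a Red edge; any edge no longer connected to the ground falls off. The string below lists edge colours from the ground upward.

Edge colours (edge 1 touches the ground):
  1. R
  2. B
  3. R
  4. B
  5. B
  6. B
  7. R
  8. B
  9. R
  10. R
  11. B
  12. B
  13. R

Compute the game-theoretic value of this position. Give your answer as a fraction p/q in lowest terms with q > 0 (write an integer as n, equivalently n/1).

G(R) = { · | 0 } → -1
G(RB) = { -1 | 0 } → -1/2
G(RBR) = { -1 | -1/2, 0 } → -3/4
G(RBRB) = { -1, -3/4 | -1/2, 0 } → -5/8
G(RBRBB) = { -1, -3/4, -5/8 | -1/2, 0 } → -9/16
G(RBRBBB) = { -1, -3/4, -5/8, -9/16 | -1/2, 0 } → -17/32
G(RBRBBBR) = { -1, -3/4, -5/8, -9/16 | -17/32, -1/2, 0 } → -35/64
G(RBRBBBRB) = { -1, -3/4, -5/8, -9/16, -35/64 | -17/32, -1/2, 0 } → -69/128
G(RBRBBBRBR) = { -1, -3/4, -5/8, -9/16, -35/64 | -69/128, -17/32, -1/2, 0 } → -139/256
G(RBRBBBRBRR) = { -1, -3/4, -5/8, -9/16, -35/64 | -139/256, -69/128, -17/32, -1/2, 0 } → -279/512
G(RBRBBBRBRRB) = { -1, -3/4, -5/8, -9/16, -35/64, -279/512 | -139/256, -69/128, -17/32, -1/2, 0 } → -557/1024
G(RBRBBBRBRRBB) = { -1, -3/4, -5/8, -9/16, -35/64, -279/512, -557/1024 | -139/256, -69/128, -17/32, -1/2, 0 } → -1113/2048
G(RBRBBBRBRRBBR) = { -1, -3/4, -5/8, -9/16, -35/64, -279/512, -557/1024 | -1113/2048, -139/256, -69/128, -17/32, -1/2, 0 } → -2227/4096

-2227/4096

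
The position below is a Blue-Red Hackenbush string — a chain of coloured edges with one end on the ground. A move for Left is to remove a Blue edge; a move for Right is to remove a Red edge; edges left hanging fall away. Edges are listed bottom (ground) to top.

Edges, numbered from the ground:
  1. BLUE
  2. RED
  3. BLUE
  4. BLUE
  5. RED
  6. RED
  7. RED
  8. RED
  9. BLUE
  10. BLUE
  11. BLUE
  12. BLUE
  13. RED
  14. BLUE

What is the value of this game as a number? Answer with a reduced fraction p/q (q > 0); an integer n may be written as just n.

val_1 [B]  L=[0]  R=[·]  — 1
val_2 [BR]  L=[0]  R=[1]  — 1/2
val_3 [BRB]  L=[0,1/2]  R=[1]  — 3/4
val_4 [BRBB]  L=[0,1/2,3/4]  R=[1]  — 7/8
val_5 [BRBBR]  L=[0,1/2,3/4]  R=[7/8,1]  — 13/16
val_6 [BRBBRR]  L=[0,1/2,3/4]  R=[13/16,7/8,1]  — 25/32
val_7 [BRBBRRR]  L=[0,1/2,3/4]  R=[25/32,13/16,7/8,1]  — 49/64
val_8 [BRBBRRRR]  L=[0,1/2,3/4]  R=[49/64,25/32,13/16,7/8,1]  — 97/128
val_9 [BRBBRRRRB]  L=[0,1/2,3/4,97/128]  R=[49/64,25/32,13/16,7/8,1]  — 195/256
val_10 [BRBBRRRRBB]  L=[0,1/2,3/4,97/128,195/256]  R=[49/64,25/32,13/16,7/8,1]  — 391/512
val_11 [BRBBRRRRBBB]  L=[0,1/2,3/4,97/128,195/256,391/512]  R=[49/64,25/32,13/16,7/8,1]  — 783/1024
val_12 [BRBBRRRRBBBB]  L=[0,1/2,3/4,97/128,195/256,391/512,783/1024]  R=[49/64,25/32,13/16,7/8,1]  — 1567/2048
val_13 [BRBBRRRRBBBBR]  L=[0,1/2,3/4,97/128,195/256,391/512,783/1024]  R=[1567/2048,49/64,25/32,13/16,7/8,1]  — 3133/4096
val_14 [BRBBRRRRBBBBRB]  L=[0,1/2,3/4,97/128,195/256,391/512,783/1024,3133/4096]  R=[1567/2048,49/64,25/32,13/16,7/8,1]  — 6267/8192

6267/8192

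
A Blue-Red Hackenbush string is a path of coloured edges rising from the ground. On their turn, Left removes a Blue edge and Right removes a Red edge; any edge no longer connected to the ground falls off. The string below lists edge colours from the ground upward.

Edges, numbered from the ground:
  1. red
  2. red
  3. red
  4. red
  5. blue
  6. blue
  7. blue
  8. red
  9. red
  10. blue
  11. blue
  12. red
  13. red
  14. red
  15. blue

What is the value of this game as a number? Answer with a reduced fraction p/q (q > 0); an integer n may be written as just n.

Recurse on prefixes of the 15-edge string red red red red blue blue blue red red blue blue red red red blue:
r: Left { ∅ }, Right { 0 } gives simplest -1
rr: Left { ∅ }, Right { -1, 0 } gives simplest -2
rrr: Left { ∅ }, Right { -2, -1, 0 } gives simplest -3
rrrr: Left { ∅ }, Right { -3, -2, -1, 0 } gives simplest -4
rrrrb: Left { -4 }, Right { -3, -2, -1, 0 } gives simplest -7/2
rrrrbb: Left { -4, -7/2 }, Right { -3, -2, -1, 0 } gives simplest -13/4
rrrrbbb: Left { -4, -7/2, -13/4 }, Right { -3, -2, -1, 0 } gives simplest -25/8
rrrrbbbr: Left { -4, -7/2, -13/4 }, Right { -25/8, -3, -2, -1, 0 } gives simplest -51/16
rrrrbbbrr: Left { -4, -7/2, -13/4 }, Right { -51/16, -25/8, -3, -2, -1, 0 } gives simplest -103/32
rrrrbbbrrb: Left { -4, -7/2, -13/4, -103/32 }, Right { -51/16, -25/8, -3, -2, -1, 0 } gives simplest -205/64
rrrrbbbrrbb: Left { -4, -7/2, -13/4, -103/32, -205/64 }, Right { -51/16, -25/8, -3, -2, -1, 0 } gives simplest -409/128
rrrrbbbrrbbr: Left { -4, -7/2, -13/4, -103/32, -205/64 }, Right { -409/128, -51/16, -25/8, -3, -2, -1, 0 } gives simplest -819/256
rrrrbbbrrbbrr: Left { -4, -7/2, -13/4, -103/32, -205/64 }, Right { -819/256, -409/128, -51/16, -25/8, -3, -2, -1, 0 } gives simplest -1639/512
rrrrbbbrrbbrrr: Left { -4, -7/2, -13/4, -103/32, -205/64 }, Right { -1639/512, -819/256, -409/128, -51/16, -25/8, -3, -2, -1, 0 } gives simplest -3279/1024
rrrrbbbrrbbrrrb: Left { -4, -7/2, -13/4, -103/32, -205/64, -3279/1024 }, Right { -1639/512, -819/256, -409/128, -51/16, -25/8, -3, -2, -1, 0 } gives simplest -6557/2048

-6557/2048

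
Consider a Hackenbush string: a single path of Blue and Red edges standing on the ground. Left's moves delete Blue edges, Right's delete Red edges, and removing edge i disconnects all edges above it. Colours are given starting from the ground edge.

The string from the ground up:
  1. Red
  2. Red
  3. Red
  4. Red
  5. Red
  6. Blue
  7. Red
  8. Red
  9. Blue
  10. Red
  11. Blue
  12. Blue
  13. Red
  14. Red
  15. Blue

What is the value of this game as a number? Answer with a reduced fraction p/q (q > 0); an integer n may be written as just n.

edge 1 of 15 (Red): { none | 0 } = -1
edge 2 of 15 (Red): { none | -1; 0 } = -2
edge 3 of 15 (Red): { none | -2; -1; 0 } = -3
edge 4 of 15 (Red): { none | -3; -2; -1; 0 } = -4
edge 5 of 15 (Red): { none | -4; -3; -2; -1; 0 } = -5
edge 6 of 15 (Blue): { -5 | -4; -3; -2; -1; 0 } = -9/2
edge 7 of 15 (Red): { -5 | -9/2; -4; -3; -2; -1; 0 } = -19/4
edge 8 of 15 (Red): { -5 | -19/4; -9/2; -4; -3; -2; -1; 0 } = -39/8
edge 9 of 15 (Blue): { -5; -39/8 | -19/4; -9/2; -4; -3; -2; -1; 0 } = -77/16
edge 10 of 15 (Red): { -5; -39/8 | -77/16; -19/4; -9/2; -4; -3; -2; -1; 0 } = -155/32
edge 11 of 15 (Blue): { -5; -39/8; -155/32 | -77/16; -19/4; -9/2; -4; -3; -2; -1; 0 } = -309/64
edge 12 of 15 (Blue): { -5; -39/8; -155/32; -309/64 | -77/16; -19/4; -9/2; -4; -3; -2; -1; 0 } = -617/128
edge 13 of 15 (Red): { -5; -39/8; -155/32; -309/64 | -617/128; -77/16; -19/4; -9/2; -4; -3; -2; -1; 0 } = -1235/256
edge 14 of 15 (Red): { -5; -39/8; -155/32; -309/64 | -1235/256; -617/128; -77/16; -19/4; -9/2; -4; -3; -2; -1; 0 } = -2471/512
edge 15 of 15 (Blue): { -5; -39/8; -155/32; -309/64; -2471/512 | -1235/256; -617/128; -77/16; -19/4; -9/2; -4; -3; -2; -1; 0 } = -4941/1024

-4941/1024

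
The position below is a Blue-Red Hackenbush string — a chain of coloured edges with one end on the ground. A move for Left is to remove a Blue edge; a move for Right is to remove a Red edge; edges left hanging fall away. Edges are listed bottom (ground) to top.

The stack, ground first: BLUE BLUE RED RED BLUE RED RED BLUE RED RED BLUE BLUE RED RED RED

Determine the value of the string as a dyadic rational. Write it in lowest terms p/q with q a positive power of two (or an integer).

G(B) = { 0 | none } => 1
G(BB) = { 0 1 | none } => 2
G(BBR) = { 0 1 | 2 } => 3/2
G(BBRR) = { 0 1 | 3/2 2 } => 5/4
G(BBRRB) = { 0 1 5/4 | 3/2 2 } => 11/8
G(BBRRBR) = { 0 1 5/4 | 11/8 3/2 2 } => 21/16
G(BBRRBRR) = { 0 1 5/4 | 21/16 11/8 3/2 2 } => 41/32
G(BBRRBRRB) = { 0 1 5/4 41/32 | 21/16 11/8 3/2 2 } => 83/64
G(BBRRBRRBR) = { 0 1 5/4 41/32 | 83/64 21/16 11/8 3/2 2 } => 165/128
G(BBRRBRRBRR) = { 0 1 5/4 41/32 | 165/128 83/64 21/16 11/8 3/2 2 } => 329/256
G(BBRRBRRBRRB) = { 0 1 5/4 41/32 329/256 | 165/128 83/64 21/16 11/8 3/2 2 } => 659/512
G(BBRRBRRBRRBB) = { 0 1 5/4 41/32 329/256 659/512 | 165/128 83/64 21/16 11/8 3/2 2 } => 1319/1024
G(BBRRBRRBRRBBR) = { 0 1 5/4 41/32 329/256 659/512 | 1319/1024 165/128 83/64 21/16 11/8 3/2 2 } => 2637/2048
G(BBRRBRRBRRBBRR) = { 0 1 5/4 41/32 329/256 659/512 | 2637/2048 1319/1024 165/128 83/64 21/16 11/8 3/2 2 } => 5273/4096
G(BBRRBRRBRRBBRRR) = { 0 1 5/4 41/32 329/256 659/512 | 5273/4096 2637/2048 1319/1024 165/128 83/64 21/16 11/8 3/2 2 } => 10545/8192

10545/8192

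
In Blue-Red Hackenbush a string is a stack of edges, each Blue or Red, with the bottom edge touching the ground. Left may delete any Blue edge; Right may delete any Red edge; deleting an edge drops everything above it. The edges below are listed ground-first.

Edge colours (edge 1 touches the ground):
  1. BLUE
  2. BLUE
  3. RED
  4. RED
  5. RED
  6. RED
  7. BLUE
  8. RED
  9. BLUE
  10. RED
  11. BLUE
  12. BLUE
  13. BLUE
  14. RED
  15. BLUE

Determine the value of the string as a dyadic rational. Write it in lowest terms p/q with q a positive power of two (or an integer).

8891/8192

B: Left { 0 }, Right { (no moves) } -> simplest 1
BB: Left { 0; 1 }, Right { (no moves) } -> simplest 2
BBR: Left { 0; 1 }, Right { 2 } -> simplest 3/2
BBRR: Left { 0; 1 }, Right { 3/2; 2 } -> simplest 5/4
BBRRR: Left { 0; 1 }, Right { 5/4; 3/2; 2 } -> simplest 9/8
BBRRRR: Left { 0; 1 }, Right { 9/8; 5/4; 3/2; 2 } -> simplest 17/16
BBRRRRB: Left { 0; 1; 17/16 }, Right { 9/8; 5/4; 3/2; 2 } -> simplest 35/32
BBRRRRBR: Left { 0; 1; 17/16 }, Right { 35/32; 9/8; 5/4; 3/2; 2 } -> simplest 69/64
BBRRRRBRB: Left { 0; 1; 17/16; 69/64 }, Right { 35/32; 9/8; 5/4; 3/2; 2 } -> simplest 139/128
BBRRRRBRBR: Left { 0; 1; 17/16; 69/64 }, Right { 139/128; 35/32; 9/8; 5/4; 3/2; 2 } -> simplest 277/256
BBRRRRBRBRB: Left { 0; 1; 17/16; 69/64; 277/256 }, Right { 139/128; 35/32; 9/8; 5/4; 3/2; 2 } -> simplest 555/512
BBRRRRBRBRBB: Left { 0; 1; 17/16; 69/64; 277/256; 555/512 }, Right { 139/128; 35/32; 9/8; 5/4; 3/2; 2 } -> simplest 1111/1024
BBRRRRBRBRBBB: Left { 0; 1; 17/16; 69/64; 277/256; 555/512; 1111/1024 }, Right { 139/128; 35/32; 9/8; 5/4; 3/2; 2 } -> simplest 2223/2048
BBRRRRBRBRBBBR: Left { 0; 1; 17/16; 69/64; 277/256; 555/512; 1111/1024 }, Right { 2223/2048; 139/128; 35/32; 9/8; 5/4; 3/2; 2 } -> simplest 4445/4096
BBRRRRBRBRBBBRB: Left { 0; 1; 17/16; 69/64; 277/256; 555/512; 1111/1024; 4445/4096 }, Right { 2223/2048; 139/128; 35/32; 9/8; 5/4; 3/2; 2 } -> simplest 8891/8192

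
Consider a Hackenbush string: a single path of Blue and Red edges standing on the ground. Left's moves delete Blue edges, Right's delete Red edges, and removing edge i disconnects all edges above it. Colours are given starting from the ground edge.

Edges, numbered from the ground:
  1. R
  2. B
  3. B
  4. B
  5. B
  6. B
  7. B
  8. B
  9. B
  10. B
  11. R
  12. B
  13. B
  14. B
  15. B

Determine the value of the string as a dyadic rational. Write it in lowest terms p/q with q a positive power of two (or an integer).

-33/16384

R: Left { — }, Right { 0 } gives simplest -1
RB: Left { -1 }, Right { 0 } gives simplest -1/2
RBB: Left { -1; -1/2 }, Right { 0 } gives simplest -1/4
RBBB: Left { -1; -1/2; -1/4 }, Right { 0 } gives simplest -1/8
RBBBB: Left { -1; -1/2; -1/4; -1/8 }, Right { 0 } gives simplest -1/16
RBBBBB: Left { -1; -1/2; -1/4; -1/8; -1/16 }, Right { 0 } gives simplest -1/32
RBBBBBB: Left { -1; -1/2; -1/4; -1/8; -1/16; -1/32 }, Right { 0 } gives simplest -1/64
RBBBBBBB: Left { -1; -1/2; -1/4; -1/8; -1/16; -1/32; -1/64 }, Right { 0 } gives simplest -1/128
RBBBBBBBB: Left { -1; -1/2; -1/4; -1/8; -1/16; -1/32; -1/64; -1/128 }, Right { 0 } gives simplest -1/256
RBBBBBBBBB: Left { -1; -1/2; -1/4; -1/8; -1/16; -1/32; -1/64; -1/128; -1/256 }, Right { 0 } gives simplest -1/512
RBBBBBBBBBR: Left { -1; -1/2; -1/4; -1/8; -1/16; -1/32; -1/64; -1/128; -1/256 }, Right { -1/512; 0 } gives simplest -3/1024
RBBBBBBBBBRB: Left { -1; -1/2; -1/4; -1/8; -1/16; -1/32; -1/64; -1/128; -1/256; -3/1024 }, Right { -1/512; 0 } gives simplest -5/2048
RBBBBBBBBBRBB: Left { -1; -1/2; -1/4; -1/8; -1/16; -1/32; -1/64; -1/128; -1/256; -3/1024; -5/2048 }, Right { -1/512; 0 } gives simplest -9/4096
RBBBBBBBBBRBBB: Left { -1; -1/2; -1/4; -1/8; -1/16; -1/32; -1/64; -1/128; -1/256; -3/1024; -5/2048; -9/4096 }, Right { -1/512; 0 } gives simplest -17/8192
RBBBBBBBBBRBBBB: Left { -1; -1/2; -1/4; -1/8; -1/16; -1/32; -1/64; -1/128; -1/256; -3/1024; -5/2048; -9/4096; -17/8192 }, Right { -1/512; 0 } gives simplest -33/16384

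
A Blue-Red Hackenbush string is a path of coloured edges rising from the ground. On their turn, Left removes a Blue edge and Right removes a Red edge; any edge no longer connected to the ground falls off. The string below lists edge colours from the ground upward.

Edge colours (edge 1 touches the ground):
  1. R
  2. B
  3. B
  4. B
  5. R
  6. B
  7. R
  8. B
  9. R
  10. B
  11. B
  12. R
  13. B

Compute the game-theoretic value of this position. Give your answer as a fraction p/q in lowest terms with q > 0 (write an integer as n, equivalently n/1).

Build v(s[:k]) for k = 1..13, string s = R B B B R B R B R B B R B.
edge 1 of 13 (R): {  | 0 } => -1
edge 2 of 13 (B): { -1 | 0 } => -1/2
edge 3 of 13 (B): { -1, -1/2 | 0 } => -1/4
edge 4 of 13 (B): { -1, -1/2, -1/4 | 0 } => -1/8
edge 5 of 13 (R): { -1, -1/2, -1/4 | -1/8, 0 } => -3/16
edge 6 of 13 (B): { -1, -1/2, -1/4, -3/16 | -1/8, 0 } => -5/32
edge 7 of 13 (R): { -1, -1/2, -1/4, -3/16 | -5/32, -1/8, 0 } => -11/64
edge 8 of 13 (B): { -1, -1/2, -1/4, -3/16, -11/64 | -5/32, -1/8, 0 } => -21/128
edge 9 of 13 (R): { -1, -1/2, -1/4, -3/16, -11/64 | -21/128, -5/32, -1/8, 0 } => -43/256
edge 10 of 13 (B): { -1, -1/2, -1/4, -3/16, -11/64, -43/256 | -21/128, -5/32, -1/8, 0 } => -85/512
edge 11 of 13 (B): { -1, -1/2, -1/4, -3/16, -11/64, -43/256, -85/512 | -21/128, -5/32, -1/8, 0 } => -169/1024
edge 12 of 13 (R): { -1, -1/2, -1/4, -3/16, -11/64, -43/256, -85/512 | -169/1024, -21/128, -5/32, -1/8, 0 } => -339/2048
edge 13 of 13 (B): { -1, -1/2, -1/4, -3/16, -11/64, -43/256, -85/512, -339/2048 | -169/1024, -21/128, -5/32, -1/8, 0 } => -677/4096

-677/4096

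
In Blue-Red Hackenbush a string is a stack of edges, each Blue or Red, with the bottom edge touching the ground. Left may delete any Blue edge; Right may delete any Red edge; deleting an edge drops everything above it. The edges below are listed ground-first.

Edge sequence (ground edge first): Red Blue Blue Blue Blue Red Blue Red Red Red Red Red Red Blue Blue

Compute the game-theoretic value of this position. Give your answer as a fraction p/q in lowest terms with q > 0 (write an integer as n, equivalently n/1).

1 of 15 · R · max L −∞ · min R 0 = -1
2 of 15 · RB · max L -1 · min R 0 = -1/2
3 of 15 · RBB · max L -1/2 · min R 0 = -1/4
4 of 15 · RBBB · max L -1/4 · min R 0 = -1/8
5 of 15 · RBBBB · max L -1/8 · min R 0 = -1/16
6 of 15 · RBBBBR · max L -1/8 · min R -1/16 = -3/32
7 of 15 · RBBBBRB · max L -3/32 · min R -1/16 = -5/64
8 of 15 · RBBBBRBR · max L -3/32 · min R -5/64 = -11/128
9 of 15 · RBBBBRBRR · max L -3/32 · min R -11/128 = -23/256
10 of 15 · RBBBBRBRRR · max L -3/32 · min R -23/256 = -47/512
11 of 15 · RBBBBRBRRRR · max L -3/32 · min R -47/512 = -95/1024
12 of 15 · RBBBBRBRRRRR · max L -3/32 · min R -95/1024 = -191/2048
13 of 15 · RBBBBRBRRRRRR · max L -3/32 · min R -191/2048 = -383/4096
14 of 15 · RBBBBRBRRRRRRB · max L -383/4096 · min R -191/2048 = -765/8192
15 of 15 · RBBBBRBRRRRRRBB · max L -765/8192 · min R -191/2048 = -1529/16384

-1529/16384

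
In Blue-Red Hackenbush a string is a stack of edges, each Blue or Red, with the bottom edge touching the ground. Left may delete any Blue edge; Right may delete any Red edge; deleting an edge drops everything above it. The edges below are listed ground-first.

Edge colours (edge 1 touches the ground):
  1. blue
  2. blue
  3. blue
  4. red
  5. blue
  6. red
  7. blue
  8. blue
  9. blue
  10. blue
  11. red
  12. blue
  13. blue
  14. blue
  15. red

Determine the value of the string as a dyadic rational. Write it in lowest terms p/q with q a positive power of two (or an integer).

Recurse on prefixes of the 15-edge string blue blue blue red blue red blue blue blue blue red blue blue blue red:
step 1: add blue to get b; options L={ 0 } R={ — } => 1
step 2: add blue to get bb; options L={ 0 1 } R={ — } => 2
step 3: add blue to get bbb; options L={ 0 1 2 } R={ — } => 3
step 4: add red to get bbbr; options L={ 0 1 2 } R={ 3 } => 5/2
step 5: add blue to get bbbrb; options L={ 0 1 2 5/2 } R={ 3 } => 11/4
step 6: add red to get bbbrbr; options L={ 0 1 2 5/2 } R={ 11/4 3 } => 21/8
step 7: add blue to get bbbrbrb; options L={ 0 1 2 5/2 21/8 } R={ 11/4 3 } => 43/16
step 8: add blue to get bbbrbrbb; options L={ 0 1 2 5/2 21/8 43/16 } R={ 11/4 3 } => 87/32
step 9: add blue to get bbbrbrbbb; options L={ 0 1 2 5/2 21/8 43/16 87/32 } R={ 11/4 3 } => 175/64
step 10: add blue to get bbbrbrbbbb; options L={ 0 1 2 5/2 21/8 43/16 87/32 175/64 } R={ 11/4 3 } => 351/128
step 11: add red to get bbbrbrbbbbr; options L={ 0 1 2 5/2 21/8 43/16 87/32 175/64 } R={ 351/128 11/4 3 } => 701/256
step 12: add blue to get bbbrbrbbbbrb; options L={ 0 1 2 5/2 21/8 43/16 87/32 175/64 701/256 } R={ 351/128 11/4 3 } => 1403/512
step 13: add blue to get bbbrbrbbbbrbb; options L={ 0 1 2 5/2 21/8 43/16 87/32 175/64 701/256 1403/512 } R={ 351/128 11/4 3 } => 2807/1024
step 14: add blue to get bbbrbrbbbbrbbb; options L={ 0 1 2 5/2 21/8 43/16 87/32 175/64 701/256 1403/512 2807/1024 } R={ 351/128 11/4 3 } => 5615/2048
step 15: add red to get bbbrbrbbbbrbbbr; options L={ 0 1 2 5/2 21/8 43/16 87/32 175/64 701/256 1403/512 2807/1024 } R={ 5615/2048 351/128 11/4 3 } => 11229/4096

11229/4096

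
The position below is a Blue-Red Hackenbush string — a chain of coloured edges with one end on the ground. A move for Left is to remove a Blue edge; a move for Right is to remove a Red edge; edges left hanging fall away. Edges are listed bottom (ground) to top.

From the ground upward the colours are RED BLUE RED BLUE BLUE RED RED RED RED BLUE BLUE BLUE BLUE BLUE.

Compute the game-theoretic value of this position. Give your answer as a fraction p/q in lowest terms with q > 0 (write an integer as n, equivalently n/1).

-5057/8192

Prefix values for RED BLUE RED BLUE BLUE RED RED RED RED BLUE BLUE BLUE BLUE BLUE via {L|R} + simplicity:
v_1 [R]  L=[]  R=[0]  ⇒ -1
v_2 [RB]  L=[-1]  R=[0]  ⇒ -1/2
v_3 [RBR]  L=[-1]  R=[-1/2 0]  ⇒ -3/4
v_4 [RBRB]  L=[-1 -3/4]  R=[-1/2 0]  ⇒ -5/8
v_5 [RBRBB]  L=[-1 -3/4 -5/8]  R=[-1/2 0]  ⇒ -9/16
v_6 [RBRBBR]  L=[-1 -3/4 -5/8]  R=[-9/16 -1/2 0]  ⇒ -19/32
v_7 [RBRBBRR]  L=[-1 -3/4 -5/8]  R=[-19/32 -9/16 -1/2 0]  ⇒ -39/64
v_8 [RBRBBRRR]  L=[-1 -3/4 -5/8]  R=[-39/64 -19/32 -9/16 -1/2 0]  ⇒ -79/128
v_9 [RBRBBRRRR]  L=[-1 -3/4 -5/8]  R=[-79/128 -39/64 -19/32 -9/16 -1/2 0]  ⇒ -159/256
v_10 [RBRBBRRRRB]  L=[-1 -3/4 -5/8 -159/256]  R=[-79/128 -39/64 -19/32 -9/16 -1/2 0]  ⇒ -317/512
v_11 [RBRBBRRRRBB]  L=[-1 -3/4 -5/8 -159/256 -317/512]  R=[-79/128 -39/64 -19/32 -9/16 -1/2 0]  ⇒ -633/1024
v_12 [RBRBBRRRRBBB]  L=[-1 -3/4 -5/8 -159/256 -317/512 -633/1024]  R=[-79/128 -39/64 -19/32 -9/16 -1/2 0]  ⇒ -1265/2048
v_13 [RBRBBRRRRBBBB]  L=[-1 -3/4 -5/8 -159/256 -317/512 -633/1024 -1265/2048]  R=[-79/128 -39/64 -19/32 -9/16 -1/2 0]  ⇒ -2529/4096
v_14 [RBRBBRRRRBBBBB]  L=[-1 -3/4 -5/8 -159/256 -317/512 -633/1024 -1265/2048 -2529/4096]  R=[-79/128 -39/64 -19/32 -9/16 -1/2 0]  ⇒ -5057/8192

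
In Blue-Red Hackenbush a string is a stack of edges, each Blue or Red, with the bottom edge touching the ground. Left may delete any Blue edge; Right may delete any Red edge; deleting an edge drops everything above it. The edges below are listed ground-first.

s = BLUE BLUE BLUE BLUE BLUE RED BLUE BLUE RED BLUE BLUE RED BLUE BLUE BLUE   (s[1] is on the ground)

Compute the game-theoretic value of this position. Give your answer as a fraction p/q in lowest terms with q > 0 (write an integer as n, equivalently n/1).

4975/1024

Recurse on prefixes of the 15-edge string BLUE BLUE BLUE BLUE BLUE RED BLUE BLUE RED BLUE BLUE RED BLUE BLUE BLUE:
edge 1 of 15 (BLUE): { 0 |  } — 1
edge 2 of 15 (BLUE): { 0,1 |  } — 2
edge 3 of 15 (BLUE): { 0,1,2 |  } — 3
edge 4 of 15 (BLUE): { 0,1,2,3 |  } — 4
edge 5 of 15 (BLUE): { 0,1,2,3,4 |  } — 5
edge 6 of 15 (RED): { 0,1,2,3,4 | 5 } — 9/2
edge 7 of 15 (BLUE): { 0,1,2,3,4,9/2 | 5 } — 19/4
edge 8 of 15 (BLUE): { 0,1,2,3,4,9/2,19/4 | 5 } — 39/8
edge 9 of 15 (RED): { 0,1,2,3,4,9/2,19/4 | 39/8,5 } — 77/16
edge 10 of 15 (BLUE): { 0,1,2,3,4,9/2,19/4,77/16 | 39/8,5 } — 155/32
edge 11 of 15 (BLUE): { 0,1,2,3,4,9/2,19/4,77/16,155/32 | 39/8,5 } — 311/64
edge 12 of 15 (RED): { 0,1,2,3,4,9/2,19/4,77/16,155/32 | 311/64,39/8,5 } — 621/128
edge 13 of 15 (BLUE): { 0,1,2,3,4,9/2,19/4,77/16,155/32,621/128 | 311/64,39/8,5 } — 1243/256
edge 14 of 15 (BLUE): { 0,1,2,3,4,9/2,19/4,77/16,155/32,621/128,1243/256 | 311/64,39/8,5 } — 2487/512
edge 15 of 15 (BLUE): { 0,1,2,3,4,9/2,19/4,77/16,155/32,621/128,1243/256,2487/512 | 311/64,39/8,5 } — 4975/1024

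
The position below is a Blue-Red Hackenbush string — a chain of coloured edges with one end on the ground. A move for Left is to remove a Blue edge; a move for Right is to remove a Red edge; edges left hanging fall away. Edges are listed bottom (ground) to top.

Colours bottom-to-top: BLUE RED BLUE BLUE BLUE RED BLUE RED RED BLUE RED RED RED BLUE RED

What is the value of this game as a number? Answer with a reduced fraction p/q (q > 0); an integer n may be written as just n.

Build G(s[:k]) for k = 1..15, string s = BLUE RED BLUE BLUE BLUE RED BLUE RED RED BLUE RED RED RED BLUE RED.
1 of 15 · B · max L 0 · min R +∞ -> 1
2 of 15 · BR · max L 0 · min R 1 -> 1/2
3 of 15 · BRB · max L 1/2 · min R 1 -> 3/4
4 of 15 · BRBB · max L 3/4 · min R 1 -> 7/8
5 of 15 · BRBBB · max L 7/8 · min R 1 -> 15/16
6 of 15 · BRBBBR · max L 7/8 · min R 15/16 -> 29/32
7 of 15 · BRBBBRB · max L 29/32 · min R 15/16 -> 59/64
8 of 15 · BRBBBRBR · max L 29/32 · min R 59/64 -> 117/128
9 of 15 · BRBBBRBRR · max L 29/32 · min R 117/128 -> 233/256
10 of 15 · BRBBBRBRRB · max L 233/256 · min R 117/128 -> 467/512
11 of 15 · BRBBBRBRRBR · max L 233/256 · min R 467/512 -> 933/1024
12 of 15 · BRBBBRBRRBRR · max L 233/256 · min R 933/1024 -> 1865/2048
13 of 15 · BRBBBRBRRBRRR · max L 233/256 · min R 1865/2048 -> 3729/4096
14 of 15 · BRBBBRBRRBRRRB · max L 3729/4096 · min R 1865/2048 -> 7459/8192
15 of 15 · BRBBBRBRRBRRRBR · max L 3729/4096 · min R 7459/8192 -> 14917/16384

14917/16384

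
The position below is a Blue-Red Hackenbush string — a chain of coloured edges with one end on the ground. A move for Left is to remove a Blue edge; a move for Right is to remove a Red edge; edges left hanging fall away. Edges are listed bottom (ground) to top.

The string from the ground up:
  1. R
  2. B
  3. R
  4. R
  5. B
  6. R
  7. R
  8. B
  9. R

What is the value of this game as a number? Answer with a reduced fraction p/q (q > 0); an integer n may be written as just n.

value(R) = { ∅ | 0 } gives -1
value(RB) = { -1 | 0 } gives -1/2
value(RBR) = { -1 | -1/2 0 } gives -3/4
value(RBRR) = { -1 | -3/4 -1/2 0 } gives -7/8
value(RBRRB) = { -1 -7/8 | -3/4 -1/2 0 } gives -13/16
value(RBRRBR) = { -1 -7/8 | -13/16 -3/4 -1/2 0 } gives -27/32
value(RBRRBRR) = { -1 -7/8 | -27/32 -13/16 -3/4 -1/2 0 } gives -55/64
value(RBRRBRRB) = { -1 -7/8 -55/64 | -27/32 -13/16 -3/4 -1/2 0 } gives -109/128
value(RBRRBRRBR) = { -1 -7/8 -55/64 | -109/128 -27/32 -13/16 -3/4 -1/2 0 } gives -219/256

-219/256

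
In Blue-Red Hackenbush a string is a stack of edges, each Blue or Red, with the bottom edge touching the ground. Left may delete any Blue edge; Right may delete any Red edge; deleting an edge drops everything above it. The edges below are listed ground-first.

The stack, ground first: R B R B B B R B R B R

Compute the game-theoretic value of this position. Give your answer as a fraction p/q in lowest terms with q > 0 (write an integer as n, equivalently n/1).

-555/1024

v_1 [R]  L=[∅]  R=[0]  — -1
v_2 [RB]  L=[-1]  R=[0]  — -1/2
v_3 [RBR]  L=[-1]  R=[-1/2; 0]  — -3/4
v_4 [RBRB]  L=[-1; -3/4]  R=[-1/2; 0]  — -5/8
v_5 [RBRBB]  L=[-1; -3/4; -5/8]  R=[-1/2; 0]  — -9/16
v_6 [RBRBBB]  L=[-1; -3/4; -5/8; -9/16]  R=[-1/2; 0]  — -17/32
v_7 [RBRBBBR]  L=[-1; -3/4; -5/8; -9/16]  R=[-17/32; -1/2; 0]  — -35/64
v_8 [RBRBBBRB]  L=[-1; -3/4; -5/8; -9/16; -35/64]  R=[-17/32; -1/2; 0]  — -69/128
v_9 [RBRBBBRBR]  L=[-1; -3/4; -5/8; -9/16; -35/64]  R=[-69/128; -17/32; -1/2; 0]  — -139/256
v_10 [RBRBBBRBRB]  L=[-1; -3/4; -5/8; -9/16; -35/64; -139/256]  R=[-69/128; -17/32; -1/2; 0]  — -277/512
v_11 [RBRBBBRBRBR]  L=[-1; -3/4; -5/8; -9/16; -35/64; -139/256]  R=[-277/512; -69/128; -17/32; -1/2; 0]  — -555/1024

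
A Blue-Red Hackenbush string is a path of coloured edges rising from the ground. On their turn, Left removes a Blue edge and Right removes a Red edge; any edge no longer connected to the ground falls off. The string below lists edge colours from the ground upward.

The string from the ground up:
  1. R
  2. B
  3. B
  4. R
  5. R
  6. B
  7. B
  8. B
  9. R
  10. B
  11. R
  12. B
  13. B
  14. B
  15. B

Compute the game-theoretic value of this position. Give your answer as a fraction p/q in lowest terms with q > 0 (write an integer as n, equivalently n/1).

R: Left { (no moves) }, Right { 0 } — simplest -1
RB: Left { -1 }, Right { 0 } — simplest -1/2
RBB: Left { -1, -1/2 }, Right { 0 } — simplest -1/4
RBBR: Left { -1, -1/2 }, Right { -1/4, 0 } — simplest -3/8
RBBRR: Left { -1, -1/2 }, Right { -3/8, -1/4, 0 } — simplest -7/16
RBBRRB: Left { -1, -1/2, -7/16 }, Right { -3/8, -1/4, 0 } — simplest -13/32
RBBRRBB: Left { -1, -1/2, -7/16, -13/32 }, Right { -3/8, -1/4, 0 } — simplest -25/64
RBBRRBBB: Left { -1, -1/2, -7/16, -13/32, -25/64 }, Right { -3/8, -1/4, 0 } — simplest -49/128
RBBRRBBBR: Left { -1, -1/2, -7/16, -13/32, -25/64 }, Right { -49/128, -3/8, -1/4, 0 } — simplest -99/256
RBBRRBBBRB: Left { -1, -1/2, -7/16, -13/32, -25/64, -99/256 }, Right { -49/128, -3/8, -1/4, 0 } — simplest -197/512
RBBRRBBBRBR: Left { -1, -1/2, -7/16, -13/32, -25/64, -99/256 }, Right { -197/512, -49/128, -3/8, -1/4, 0 } — simplest -395/1024
RBBRRBBBRBRB: Left { -1, -1/2, -7/16, -13/32, -25/64, -99/256, -395/1024 }, Right { -197/512, -49/128, -3/8, -1/4, 0 } — simplest -789/2048
RBBRRBBBRBRBB: Left { -1, -1/2, -7/16, -13/32, -25/64, -99/256, -395/1024, -789/2048 }, Right { -197/512, -49/128, -3/8, -1/4, 0 } — simplest -1577/4096
RBBRRBBBRBRBBB: Left { -1, -1/2, -7/16, -13/32, -25/64, -99/256, -395/1024, -789/2048, -1577/4096 }, Right { -197/512, -49/128, -3/8, -1/4, 0 } — simplest -3153/8192
RBBRRBBBRBRBBBB: Left { -1, -1/2, -7/16, -13/32, -25/64, -99/256, -395/1024, -789/2048, -1577/4096, -3153/8192 }, Right { -197/512, -49/128, -3/8, -1/4, 0 } — simplest -6305/16384

-6305/16384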